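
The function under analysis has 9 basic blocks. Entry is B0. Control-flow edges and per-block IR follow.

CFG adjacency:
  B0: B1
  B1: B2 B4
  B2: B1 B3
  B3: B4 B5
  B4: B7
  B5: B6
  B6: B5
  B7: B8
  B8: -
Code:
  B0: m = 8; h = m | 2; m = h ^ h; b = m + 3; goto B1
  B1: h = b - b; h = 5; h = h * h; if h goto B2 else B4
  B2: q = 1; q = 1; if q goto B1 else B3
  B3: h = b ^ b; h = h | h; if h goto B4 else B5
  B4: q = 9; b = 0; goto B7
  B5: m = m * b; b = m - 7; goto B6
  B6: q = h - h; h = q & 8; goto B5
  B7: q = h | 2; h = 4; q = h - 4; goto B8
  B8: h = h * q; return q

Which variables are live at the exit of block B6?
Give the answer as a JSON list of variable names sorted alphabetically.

Block summaries:
  B0: {b,h,m} / ∅
  B1: {h} / {b}
  B2: {q} / ∅
  B3: {h} / {b}
  B4: {b,q} / ∅
  B5: {b,m} / {b,m}
  B6: {h,q} / {h}
  B7: {h,q} / {h}
  B8: {h} / {h,q}

Backward fixpoint:
  B0: in=∅ out={b,m}
  B1: in={b,m} out={b,h,m}
  B2: in={b,m} out={b,m}
  B3: in={b,m} out={b,h,m}
  B4: in={h} out={h}
  B5: in={b,h,m} out={b,h,m}
  B6: in={b,h,m} out={b,h,m}
  B7: in={h} out={h,q}
  B8: in={h,q} out=∅

live-out(B6) = ["b", "h", "m"]

Answer: ["b", "h", "m"]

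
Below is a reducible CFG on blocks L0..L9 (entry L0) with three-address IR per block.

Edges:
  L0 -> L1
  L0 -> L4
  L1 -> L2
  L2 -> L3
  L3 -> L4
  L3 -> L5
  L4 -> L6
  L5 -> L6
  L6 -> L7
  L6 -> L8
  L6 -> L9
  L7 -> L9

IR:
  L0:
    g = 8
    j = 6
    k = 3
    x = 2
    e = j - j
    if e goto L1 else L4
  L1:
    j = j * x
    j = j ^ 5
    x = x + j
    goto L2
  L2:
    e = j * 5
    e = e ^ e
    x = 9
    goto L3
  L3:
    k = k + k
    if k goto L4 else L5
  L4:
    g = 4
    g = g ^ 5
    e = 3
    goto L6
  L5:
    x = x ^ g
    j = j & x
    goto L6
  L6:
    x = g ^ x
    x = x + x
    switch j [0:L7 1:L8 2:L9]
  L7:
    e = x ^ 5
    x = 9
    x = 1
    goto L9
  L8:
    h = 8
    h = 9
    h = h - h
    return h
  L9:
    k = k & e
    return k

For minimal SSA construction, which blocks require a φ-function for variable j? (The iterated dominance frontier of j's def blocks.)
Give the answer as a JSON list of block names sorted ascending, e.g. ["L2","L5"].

idom tree: L1←L0 L2←L1 L3←L2 L4←L0 L5←L3 L6←L0 L7←L6 L8←L6 L9←L6
Dom∩ at merges:
  L4: preds {L0,L3}: {L0} ∩ {L0,L1,L2,L3} = {L0}; idom=L0
  L6: preds {L4,L5}: {L0,L4} ∩ {L0,L1,L2,L3,L5} = {L0}; idom=L0
  L9: preds {L6,L7}: {L0,L6} ∩ {L0,L6,L7} = {L0,L6}; idom=L6

DF walk-up:
  L4←L0: walk · to L0
  L4←L3: walk L3→L2→L1 to L0
  L6←L4: walk L4 to L0
  L6←L5: walk L5→L3→L2→L1 to L0
  L9←L6: walk · to L6
  L9←L7: walk L7 to L6
  L0: DF=∅
  L1: DF={L4,L6}
  L2: DF={L4,L6}
  L3: DF={L4,L6}
  L4: DF={L6}
  L5: DF={L6}
  L6: DF=∅
  L7: DF={L9}
  L8: DF=∅
  L9: DF=∅

φ for j: defs {L0,L1,L5}
  DF⁺ = {L4,L6}

Answer: ["L4", "L6"]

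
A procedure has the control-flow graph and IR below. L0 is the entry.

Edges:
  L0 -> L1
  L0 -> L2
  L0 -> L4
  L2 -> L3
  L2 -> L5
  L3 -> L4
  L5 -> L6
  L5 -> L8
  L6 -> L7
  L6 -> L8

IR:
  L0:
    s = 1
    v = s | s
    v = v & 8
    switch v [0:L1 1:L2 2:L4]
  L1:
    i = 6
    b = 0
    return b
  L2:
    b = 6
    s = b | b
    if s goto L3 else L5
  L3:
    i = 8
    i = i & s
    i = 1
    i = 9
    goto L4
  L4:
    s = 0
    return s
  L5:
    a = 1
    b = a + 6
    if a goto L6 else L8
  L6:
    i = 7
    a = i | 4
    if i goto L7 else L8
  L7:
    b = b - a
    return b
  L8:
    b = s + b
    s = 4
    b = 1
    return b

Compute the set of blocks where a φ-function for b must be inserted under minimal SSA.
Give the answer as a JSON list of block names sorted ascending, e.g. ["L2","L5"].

Answer: ["L4"]

Analysis:
idom tree: L1←L0 L2←L0 L3←L2 L4←L0 L5←L2 L6←L5 L7←L6 L8←L5
Join-block Dom:
  L4: preds {L0,L3}: {L0} ∩ {L0,L2,L3} = {L0}; idom=L0
  L8: preds {L5,L6}: {L0,L2,L5} ∩ {L0,L2,L5,L6} = {L0,L2,L5}; idom=L5

Frontier:
  join L4 pred L0: · stop@L0
  join L4 pred L3: L3→L2 stop@L0
  join L8 pred L5: · stop@L5
  join L8 pred L6: L6 stop@L5
  L0: DF=∅
  L1: DF=∅
  L2: DF={L4}
  L3: DF={L4}
  L4: DF=∅
  L5: DF=∅
  L6: DF={L8}
  L7: DF=∅
  L8: DF=∅

φ for b: defs {L1,L2,L5,L7,L8}
  DF⁺ = {L4}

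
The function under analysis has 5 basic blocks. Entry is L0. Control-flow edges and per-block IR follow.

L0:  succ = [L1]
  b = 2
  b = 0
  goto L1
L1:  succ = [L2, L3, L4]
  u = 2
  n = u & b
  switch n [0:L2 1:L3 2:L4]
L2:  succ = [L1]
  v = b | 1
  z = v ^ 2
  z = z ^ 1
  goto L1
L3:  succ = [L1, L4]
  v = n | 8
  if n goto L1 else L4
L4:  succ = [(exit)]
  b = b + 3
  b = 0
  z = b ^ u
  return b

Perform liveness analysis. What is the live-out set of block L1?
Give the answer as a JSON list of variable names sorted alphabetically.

Per-block:
  L0: def={b} ue=∅
  L1: def={n,u} ue={b}
  L2: def={v,z} ue={b}
  L3: def={v} ue={n}
  L4: def={b,z} ue={b,u}

Live sets:
  live L0: ∅→{b}
  live L1: {b}→{b,n,u}
  live L2: {b}→{b}
  live L3: {b,n,u}→{b,u}
  live L4: {b,u}→∅

live-out(L1) = ["b", "n", "u"]

Answer: ["b", "n", "u"]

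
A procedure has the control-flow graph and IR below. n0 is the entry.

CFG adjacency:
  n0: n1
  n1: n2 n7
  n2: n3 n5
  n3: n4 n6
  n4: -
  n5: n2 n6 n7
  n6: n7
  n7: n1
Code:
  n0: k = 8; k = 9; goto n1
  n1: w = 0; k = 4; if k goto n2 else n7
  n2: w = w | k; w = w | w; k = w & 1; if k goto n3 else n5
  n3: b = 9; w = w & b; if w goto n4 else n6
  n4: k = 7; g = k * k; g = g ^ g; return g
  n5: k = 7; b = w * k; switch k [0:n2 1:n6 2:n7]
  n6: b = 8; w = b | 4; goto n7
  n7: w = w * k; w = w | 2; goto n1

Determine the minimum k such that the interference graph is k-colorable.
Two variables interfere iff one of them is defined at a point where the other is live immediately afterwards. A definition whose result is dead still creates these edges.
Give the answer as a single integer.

Answer: 3

Derivation:
Block summaries:
  n0 def {k} use ∅
  n1 def {k,w} use ∅
  n2 def {k,w} use {k,w}
  n3 def {b,w} use {w}
  n4 def {g,k} use ∅
  n5 def {b,k} use {w}
  n6 def {b,w} use ∅
  n7 def {w} use {k,w}

Backward fixpoint:
  n0 li=∅ lo=∅
  n1 li=∅ lo={k,w}
  n2 li={k,w} lo={k,w}
  n3 li={k,w} lo={k}
  n4 li=∅ lo=∅
  n5 li={w} lo={k,w}
  n6 li={k} lo={k,w}
  n7 li={k,w} lo=∅

Interfere edges:
  b — {k,w}
  g — ∅
  k — {b,w}
  w — {b,k}

Colouring:
  clique {b,k,w} ⇒ need ≥ 3
  assign b→r0 g→r0 k→r1 w→r2 — no edge inside a register ⇒ χ ≤ 3
  χ = 3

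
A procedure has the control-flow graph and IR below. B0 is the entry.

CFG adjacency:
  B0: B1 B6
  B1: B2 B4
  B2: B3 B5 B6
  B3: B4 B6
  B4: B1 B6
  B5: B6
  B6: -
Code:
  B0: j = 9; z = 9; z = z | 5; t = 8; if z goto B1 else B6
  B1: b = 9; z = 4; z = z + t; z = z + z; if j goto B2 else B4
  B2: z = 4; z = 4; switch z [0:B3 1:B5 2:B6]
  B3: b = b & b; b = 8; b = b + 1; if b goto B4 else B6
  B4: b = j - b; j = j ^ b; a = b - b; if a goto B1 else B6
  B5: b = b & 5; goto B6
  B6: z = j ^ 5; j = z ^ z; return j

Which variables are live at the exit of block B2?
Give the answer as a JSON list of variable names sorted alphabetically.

Answer: ["b", "j", "t"]

Working:
def/use:
  B0 def {j,t,z} use ∅
  B1 def {b,z} use {j,t}
  B2 def {z} use ∅
  B3 def {b} use {b}
  B4 def {a,b,j} use {b,j}
  B5 def {b} use {b}
  B6 def {j,z} use {j}

Liveness:
  live B0: ∅→{j,t}
  live B1: {j,t}→{b,j,t}
  live B2: {b,j,t}→{b,j,t}
  live B3: {b,j,t}→{b,j,t}
  live B4: {b,j,t}→{j,t}
  live B5: {b,j}→{j}
  live B6: {j}→∅

live-out(B2) = ["b", "j", "t"]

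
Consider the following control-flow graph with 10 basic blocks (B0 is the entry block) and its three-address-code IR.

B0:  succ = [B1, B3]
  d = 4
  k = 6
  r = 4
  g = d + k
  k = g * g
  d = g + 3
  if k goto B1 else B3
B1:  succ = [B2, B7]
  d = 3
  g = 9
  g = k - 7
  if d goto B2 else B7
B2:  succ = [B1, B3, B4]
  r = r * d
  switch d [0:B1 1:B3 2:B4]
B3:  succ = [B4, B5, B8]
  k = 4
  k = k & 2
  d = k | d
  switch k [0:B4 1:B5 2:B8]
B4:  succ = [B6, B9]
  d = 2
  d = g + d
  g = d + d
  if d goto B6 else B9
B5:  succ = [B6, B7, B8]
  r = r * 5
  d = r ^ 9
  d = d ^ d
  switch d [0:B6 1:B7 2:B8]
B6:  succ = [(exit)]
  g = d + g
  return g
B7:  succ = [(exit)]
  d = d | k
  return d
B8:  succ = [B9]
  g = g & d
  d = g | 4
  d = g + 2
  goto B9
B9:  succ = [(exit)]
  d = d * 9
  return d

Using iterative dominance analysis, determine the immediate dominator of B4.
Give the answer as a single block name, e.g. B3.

idom tree: B1←B0 B2←B1 B3←B0 B4←B0 B5←B3 B6←B0 B7←B0 B8←B3 B9←B0
Dom∩ at merges:
  B1: preds {B0,B2}: {B0} ∩ {B0,B1,B2} = {B0}; idom=B0
  B3: preds {B0,B2}: {B0} ∩ {B0,B1,B2} = {B0}; idom=B0
  B4: preds {B2,B3}: {B0,B1,B2} ∩ {B0,B3} = {B0}; idom=B0
  B6: preds {B4,B5}: {B0,B4} ∩ {B0,B3,B5} = {B0}; idom=B0
  B7: preds {B1,B5}: {B0,B1} ∩ {B0,B3,B5} = {B0}; idom=B0
  B8: preds {B3,B5}: {B0,B3} ∩ {B0,B3,B5} = {B0,B3}; idom=B3
  B9: preds {B4,B8}: {B0,B4} ∩ {B0,B3,B8} = {B0}; idom=B0

idom(B4) = B0

Answer: B0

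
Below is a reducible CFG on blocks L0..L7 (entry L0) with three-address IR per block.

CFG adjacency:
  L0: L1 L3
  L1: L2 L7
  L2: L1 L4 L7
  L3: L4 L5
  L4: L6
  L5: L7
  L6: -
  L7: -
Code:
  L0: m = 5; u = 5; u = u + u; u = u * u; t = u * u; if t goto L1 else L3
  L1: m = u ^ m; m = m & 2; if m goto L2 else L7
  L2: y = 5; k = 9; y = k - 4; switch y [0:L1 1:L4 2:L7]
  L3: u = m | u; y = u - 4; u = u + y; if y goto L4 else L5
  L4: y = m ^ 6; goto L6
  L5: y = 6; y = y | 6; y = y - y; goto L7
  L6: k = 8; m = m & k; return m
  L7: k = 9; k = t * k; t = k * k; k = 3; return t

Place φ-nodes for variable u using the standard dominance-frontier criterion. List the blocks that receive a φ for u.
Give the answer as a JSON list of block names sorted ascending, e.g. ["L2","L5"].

idom tree: L1←L0 L2←L1 L3←L0 L4←L0 L5←L3 L6←L4 L7←L0
Join-block Dom:
  L1: preds {L0,L2}: {L0} ∩ {L0,L1,L2} = {L0}; idom=L0
  L4: preds {L2,L3}: {L0,L1,L2} ∩ {L0,L3} = {L0}; idom=L0
  L7: preds {L1,L2,L5}: {L0,L1} ∩ {L0,L1,L2} ∩ {L0,L3,L5} = {L0}; idom=L0

DF derivation:
  L1←L0: walk · to L0
  L1←L2: walk L2→L1 to L0
  L4←L2: walk L2→L1 to L0
  L4←L3: walk L3 to L0
  L7←L1: walk L1 to L0
  L7←L2: walk L2→L1 to L0
  L7←L5: walk L5→L3 to L0
  L0: DF=∅
  L1: DF={L1,L4,L7}
  L2: DF={L1,L4,L7}
  L3: DF={L4,L7}
  L4: DF=∅
  L5: DF={L7}
  L6: DF=∅
  L7: DF=∅

φ for u: defs {L0,L3}
  DF⁺ = {L4,L7}

Answer: ["L4", "L7"]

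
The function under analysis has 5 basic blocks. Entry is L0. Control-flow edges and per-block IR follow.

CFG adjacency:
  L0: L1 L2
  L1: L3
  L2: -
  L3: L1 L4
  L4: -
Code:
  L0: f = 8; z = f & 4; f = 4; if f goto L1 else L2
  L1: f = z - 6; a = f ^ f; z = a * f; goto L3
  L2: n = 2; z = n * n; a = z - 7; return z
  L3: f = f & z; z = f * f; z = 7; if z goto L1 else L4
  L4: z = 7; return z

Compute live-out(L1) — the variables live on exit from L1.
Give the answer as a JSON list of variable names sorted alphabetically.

Per-block:
  L0: def={f,z} ue=∅
  L1: def={a,f,z} ue={z}
  L2: def={a,n,z} ue=∅
  L3: def={f,z} ue={f,z}
  L4: def={z} ue=∅

Live sets:
  L0 li=∅ lo={z}
  L1 li={z} lo={f,z}
  L2 li=∅ lo=∅
  L3 li={f,z} lo={z}
  L4 li=∅ lo=∅

live-out(L1) = ["f", "z"]

Answer: ["f", "z"]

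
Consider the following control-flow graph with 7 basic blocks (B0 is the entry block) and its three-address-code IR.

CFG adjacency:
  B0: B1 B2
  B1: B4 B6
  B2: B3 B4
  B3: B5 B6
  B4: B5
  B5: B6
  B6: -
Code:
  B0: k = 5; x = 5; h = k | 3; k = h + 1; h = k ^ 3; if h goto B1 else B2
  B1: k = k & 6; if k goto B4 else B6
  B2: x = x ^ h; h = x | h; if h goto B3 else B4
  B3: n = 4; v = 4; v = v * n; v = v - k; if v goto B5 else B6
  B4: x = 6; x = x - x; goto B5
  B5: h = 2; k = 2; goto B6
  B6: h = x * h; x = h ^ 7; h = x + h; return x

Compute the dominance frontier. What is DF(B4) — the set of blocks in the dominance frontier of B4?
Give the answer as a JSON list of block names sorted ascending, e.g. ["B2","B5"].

idom tree: B1←B0 B2←B0 B3←B2 B4←B0 B5←B0 B6←B0
Dom at joins:
  B4: preds {B1,B2}: {B0,B1} ∩ {B0,B2} = {B0}; idom=B0
  B5: preds {B3,B4}: {B0,B2,B3} ∩ {B0,B4} = {B0}; idom=B0
  B6: preds {B1,B3,B5}: {B0,B1} ∩ {B0,B2,B3} ∩ {B0,B5} = {B0}; idom=B0

DF derivation:
  join B4 pred B1: B1 stop@B0
  join B4 pred B2: B2 stop@B0
  join B5 pred B3: B3→B2 stop@B0
  join B5 pred B4: B4 stop@B0
  join B6 pred B1: B1 stop@B0
  join B6 pred B3: B3→B2 stop@B0
  join B6 pred B5: B5 stop@B0
  B0 → ∅
  B1 → {B4,B6}
  B2 → {B4,B5,B6}
  B3 → {B5,B6}
  B4 → {B5}
  B5 → {B6}
  B6 → ∅

DF(B4) = ["B5"]

Answer: ["B5"]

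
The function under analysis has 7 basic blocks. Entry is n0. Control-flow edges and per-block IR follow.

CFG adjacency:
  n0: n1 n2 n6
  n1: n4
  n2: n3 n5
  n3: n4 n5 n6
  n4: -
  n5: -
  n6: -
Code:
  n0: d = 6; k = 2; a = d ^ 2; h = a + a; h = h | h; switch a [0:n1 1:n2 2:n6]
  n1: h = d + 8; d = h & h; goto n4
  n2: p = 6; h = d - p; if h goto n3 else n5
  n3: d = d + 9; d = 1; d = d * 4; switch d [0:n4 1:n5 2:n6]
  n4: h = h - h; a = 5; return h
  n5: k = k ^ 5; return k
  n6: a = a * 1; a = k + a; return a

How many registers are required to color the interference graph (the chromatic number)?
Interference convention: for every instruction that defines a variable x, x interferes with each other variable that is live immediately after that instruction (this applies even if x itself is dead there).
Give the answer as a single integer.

def/use:
  n0: def={a,d,h,k} ue=∅
  n1: def={d,h} ue={d}
  n2: def={h,p} ue={d}
  n3: def={d} ue={d}
  n4: def={a,h} ue={h}
  n5: def={k} ue={k}
  n6: def={a} ue={a,k}

Liveness:
  n0: in=∅ out={a,d,k}
  n1: in={d} out={h}
  n2: in={a,d,k} out={a,d,h,k}
  n3: in={a,d,h,k} out={a,h,k}
  n4: in={h} out=∅
  n5: in={k} out=∅
  n6: in={a,k} out=∅

Conflict graph:
  a — {d,h,k,p}
  d — {a,h,k,p}
  h — {a,d,k}
  k — {a,d,h,p}
  p — {a,d,k}

Colouring:
  clique {a,d,h,k} ⇒ need ≥ 4
  4-colouring: R0={a}  R1={d}  R2={k}  R3={h,p}
  χ = 4

Answer: 4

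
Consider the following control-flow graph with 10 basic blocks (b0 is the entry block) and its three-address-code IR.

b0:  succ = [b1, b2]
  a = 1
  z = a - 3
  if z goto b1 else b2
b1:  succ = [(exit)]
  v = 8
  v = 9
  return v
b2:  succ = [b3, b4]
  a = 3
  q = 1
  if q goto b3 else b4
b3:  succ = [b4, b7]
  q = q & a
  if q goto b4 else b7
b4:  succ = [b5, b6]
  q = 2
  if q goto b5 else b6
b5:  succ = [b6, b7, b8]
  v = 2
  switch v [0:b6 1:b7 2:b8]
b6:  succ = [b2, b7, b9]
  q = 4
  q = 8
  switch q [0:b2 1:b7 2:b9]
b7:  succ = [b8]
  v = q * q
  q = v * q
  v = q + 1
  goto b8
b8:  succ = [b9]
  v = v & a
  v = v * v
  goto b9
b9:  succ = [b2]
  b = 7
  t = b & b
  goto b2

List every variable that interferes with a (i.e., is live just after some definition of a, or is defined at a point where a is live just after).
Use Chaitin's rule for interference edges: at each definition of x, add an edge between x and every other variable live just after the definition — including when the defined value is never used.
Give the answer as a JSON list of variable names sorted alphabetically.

Answer: ["q", "v"]

Analysis:
Block summaries:
  b0: {a,z} / ∅
  b1: {v} / ∅
  b2: {a,q} / ∅
  b3: {q} / {a,q}
  b4: {q} / ∅
  b5: {v} / ∅
  b6: {q} / ∅
  b7: {q,v} / {q}
  b8: {v} / {a,v}
  b9: {b,t} / ∅

Backward fixpoint:
  b0: in=∅ out=∅
  b1: in=∅ out=∅
  b2: in=∅ out={a,q}
  b3: in={a,q} out={a,q}
  b4: in={a} out={a,q}
  b5: in={a,q} out={a,q,v}
  b6: in={a} out={a,q}
  b7: in={a,q} out={a,v}
  b8: in={a,v} out=∅
  b9: in=∅ out=∅

Interfere edges:
  a — {q,v}
  b — ∅
  q — {a,v}
  t — ∅
  v — {a,q}
  z — ∅

N(a) = ["q", "v"]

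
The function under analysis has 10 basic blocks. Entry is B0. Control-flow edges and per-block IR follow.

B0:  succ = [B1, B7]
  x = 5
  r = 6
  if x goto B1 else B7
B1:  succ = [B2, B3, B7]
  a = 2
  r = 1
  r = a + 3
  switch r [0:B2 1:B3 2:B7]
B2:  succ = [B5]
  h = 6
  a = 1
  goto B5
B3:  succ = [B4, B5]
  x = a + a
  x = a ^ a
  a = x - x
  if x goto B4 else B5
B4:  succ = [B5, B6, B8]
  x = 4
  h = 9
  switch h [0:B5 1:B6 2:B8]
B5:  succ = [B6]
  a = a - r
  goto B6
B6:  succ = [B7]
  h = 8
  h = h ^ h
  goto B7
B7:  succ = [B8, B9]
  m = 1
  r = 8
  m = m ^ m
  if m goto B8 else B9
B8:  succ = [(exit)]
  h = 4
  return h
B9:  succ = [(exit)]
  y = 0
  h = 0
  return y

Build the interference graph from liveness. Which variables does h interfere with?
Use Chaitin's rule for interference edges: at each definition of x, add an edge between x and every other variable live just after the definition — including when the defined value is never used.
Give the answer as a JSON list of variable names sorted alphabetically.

Answer: ["a", "r", "y"]

Working:
Per-block:
  B0 def {r,x} use ∅
  B1 def {a,r} use ∅
  B2 def {a,h} use ∅
  B3 def {a,x} use {a}
  B4 def {h,x} use ∅
  B5 def {a} use {a,r}
  B6 def {h} use ∅
  B7 def {m,r} use ∅
  B8 def {h} use ∅
  B9 def {h,y} use ∅

Backward fixpoint:
  B0 li=∅ lo=∅
  B1 li=∅ lo={a,r}
  B2 li={r} lo={a,r}
  B3 li={a,r} lo={a,r}
  B4 li={a,r} lo={a,r}
  B5 li={a,r} lo=∅
  B6 li=∅ lo=∅
  B7 li=∅ lo=∅
  B8 li=∅ lo=∅
  B9 li=∅ lo=∅

Interfere edges:
  a↔{h,r,x}
  h↔{a,r,y}
  m↔{r}
  r↔{a,h,m,x}
  x↔{a,r}
  y↔{h}

N(h) = ["a", "r", "y"]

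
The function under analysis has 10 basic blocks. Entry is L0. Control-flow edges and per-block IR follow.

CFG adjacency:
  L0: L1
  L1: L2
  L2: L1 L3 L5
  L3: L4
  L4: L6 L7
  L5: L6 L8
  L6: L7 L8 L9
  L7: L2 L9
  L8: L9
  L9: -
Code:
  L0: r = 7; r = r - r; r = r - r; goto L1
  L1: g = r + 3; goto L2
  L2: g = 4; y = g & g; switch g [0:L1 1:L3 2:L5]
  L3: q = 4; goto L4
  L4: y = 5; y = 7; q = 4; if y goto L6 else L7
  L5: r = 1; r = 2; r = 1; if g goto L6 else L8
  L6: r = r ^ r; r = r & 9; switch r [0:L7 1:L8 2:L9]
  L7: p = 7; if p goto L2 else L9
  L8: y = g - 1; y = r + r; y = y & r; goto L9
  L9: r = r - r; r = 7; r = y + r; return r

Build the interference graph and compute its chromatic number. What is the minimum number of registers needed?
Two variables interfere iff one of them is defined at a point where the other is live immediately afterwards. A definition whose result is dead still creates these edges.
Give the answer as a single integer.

Per-block:
  L0: {r} / ∅
  L1: {g} / {r}
  L2: {g,y} / ∅
  L3: {q} / ∅
  L4: {q,y} / ∅
  L5: {r} / {g}
  L6: {r} / {r}
  L7: {p} / ∅
  L8: {y} / {g,r}
  L9: {r} / {r,y}

Live sets:
  L0: in=∅ out={r}
  L1: in={r} out={r}
  L2: in={r} out={g,r,y}
  L3: in={g,r} out={g,r}
  L4: in={g,r} out={g,r,y}
  L5: in={g,y} out={g,r,y}
  L6: in={g,r,y} out={g,r,y}
  L7: in={r,y} out={r,y}
  L8: in={g,r} out={r,y}
  L9: in={r,y} out=∅

Interfere edges:
  g↔{q,r,y}
  p↔{r,y}
  q↔{g,r,y}
  r↔{g,p,q,y}
  y↔{g,p,q,r}

Chromatic number:
  clique {g,q,r,y} ⇒ need ≥ 4
  assign g→r2 p→r2 q→r3 r→r0 y→r1 — no edge inside a register ⇒ χ ≤ 4
  χ = 4

Answer: 4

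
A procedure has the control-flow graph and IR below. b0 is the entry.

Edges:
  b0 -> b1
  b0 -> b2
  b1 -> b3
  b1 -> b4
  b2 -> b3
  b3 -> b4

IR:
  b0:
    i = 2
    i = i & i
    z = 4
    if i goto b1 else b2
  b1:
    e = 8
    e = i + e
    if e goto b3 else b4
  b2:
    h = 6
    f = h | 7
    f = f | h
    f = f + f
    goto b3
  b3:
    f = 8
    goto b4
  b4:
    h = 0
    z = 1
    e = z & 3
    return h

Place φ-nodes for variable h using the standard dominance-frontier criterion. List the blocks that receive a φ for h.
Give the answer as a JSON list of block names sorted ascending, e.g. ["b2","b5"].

idom tree: b1←b0 b2←b0 b3←b0 b4←b0
Dom at joins:
  b3: preds {b1,b2}: {b0,b1} ∩ {b0,b2} = {b0}; idom=b0
  b4: preds {b1,b3}: {b0,b1} ∩ {b0,b3} = {b0}; idom=b0

DF walk-up:
  b3←b1: walk b1 to b0
  b3←b2: walk b2 to b0
  b4←b1: walk b1 to b0
  b4←b3: walk b3 to b0
  b0: DF=∅
  b1: DF={b3,b4}
  b2: DF={b3}
  b3: DF={b4}
  b4: DF=∅

φ for h: defs {b2,b4}
  DF⁺ = {b3,b4}

Answer: ["b3", "b4"]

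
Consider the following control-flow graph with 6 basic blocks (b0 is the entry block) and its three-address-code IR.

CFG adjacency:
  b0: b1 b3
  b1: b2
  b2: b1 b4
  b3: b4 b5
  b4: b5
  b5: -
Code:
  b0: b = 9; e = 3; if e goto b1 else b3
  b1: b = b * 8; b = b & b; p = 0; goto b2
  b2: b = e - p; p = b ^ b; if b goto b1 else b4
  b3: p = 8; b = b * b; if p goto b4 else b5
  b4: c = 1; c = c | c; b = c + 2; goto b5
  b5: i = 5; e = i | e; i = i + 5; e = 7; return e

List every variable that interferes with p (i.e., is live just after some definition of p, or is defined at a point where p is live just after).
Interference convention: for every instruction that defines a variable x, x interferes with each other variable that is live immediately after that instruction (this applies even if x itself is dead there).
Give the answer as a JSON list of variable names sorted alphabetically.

Answer: ["b", "e"]

Derivation:
Per-block:
  b0: def={b,e} ue=∅
  b1: def={b,p} ue={b}
  b2: def={b,p} ue={e,p}
  b3: def={b,p} ue={b}
  b4: def={b,c} ue=∅
  b5: def={e,i} ue={e}

Liveness:
  b0 li=∅ lo={b,e}
  b1 li={b,e} lo={e,p}
  b2 li={e,p} lo={b,e}
  b3 li={b,e} lo={e}
  b4 li={e} lo={e}
  b5 li={e} lo=∅

Conflict graph:
  b — {e,p}
  c — {e}
  e — {b,c,i,p}
  i — {e}
  p — {b,e}

N(p) = ["b", "e"]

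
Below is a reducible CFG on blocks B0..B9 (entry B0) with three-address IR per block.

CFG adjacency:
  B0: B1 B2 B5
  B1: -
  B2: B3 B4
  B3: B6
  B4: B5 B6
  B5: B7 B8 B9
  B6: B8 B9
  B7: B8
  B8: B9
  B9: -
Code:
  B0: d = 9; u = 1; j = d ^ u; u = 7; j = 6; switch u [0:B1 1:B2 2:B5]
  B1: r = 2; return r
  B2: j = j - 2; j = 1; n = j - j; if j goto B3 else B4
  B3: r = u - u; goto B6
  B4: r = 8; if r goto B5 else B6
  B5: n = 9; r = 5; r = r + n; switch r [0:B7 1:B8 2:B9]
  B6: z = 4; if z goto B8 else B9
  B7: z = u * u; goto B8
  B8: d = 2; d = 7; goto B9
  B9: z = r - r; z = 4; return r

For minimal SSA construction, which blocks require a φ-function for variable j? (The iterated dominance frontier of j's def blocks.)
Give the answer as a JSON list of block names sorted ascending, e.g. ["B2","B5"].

Answer: ["B5", "B8", "B9"]

Derivation:
idom tree: B1←B0 B2←B0 B3←B2 B4←B2 B5←B0 B6←B2 B7←B5 B8←B0 B9←B0
Dom∩ at merges:
  B5: preds {B0,B4}: {B0} ∩ {B0,B2,B4} = {B0}; idom=B0
  B6: preds {B3,B4}: {B0,B2,B3} ∩ {B0,B2,B4} = {B0,B2}; idom=B2
  B8: preds {B5,B6,B7}: {B0,B5} ∩ {B0,B2,B6} ∩ {B0,B5,B7} = {B0}; idom=B0
  B9: preds {B5,B6,B8}: {B0,B5} ∩ {B0,B2,B6} ∩ {B0,B8} = {B0}; idom=B0

DF walk-up:
  B5←B0: walk · to B0
  B5←B4: walk B4→B2 to B0
  B6←B3: walk B3 to B2
  B6←B4: walk B4 to B2
  B8←B5: walk B5 to B0
  B8←B6: walk B6→B2 to B0
  B8←B7: walk B7→B5 to B0
  B9←B5: walk B5 to B0
  B9←B6: walk B6→B2 to B0
  B9←B8: walk B8 to B0
  B0: DF=∅
  B1: DF=∅
  B2: DF={B5,B8,B9}
  B3: DF={B6}
  B4: DF={B5,B6}
  B5: DF={B8,B9}
  B6: DF={B8,B9}
  B7: DF={B8}
  B8: DF={B9}
  B9: DF=∅

φ for j: defs {B0,B2}
  DF⁺ = {B5,B8,B9}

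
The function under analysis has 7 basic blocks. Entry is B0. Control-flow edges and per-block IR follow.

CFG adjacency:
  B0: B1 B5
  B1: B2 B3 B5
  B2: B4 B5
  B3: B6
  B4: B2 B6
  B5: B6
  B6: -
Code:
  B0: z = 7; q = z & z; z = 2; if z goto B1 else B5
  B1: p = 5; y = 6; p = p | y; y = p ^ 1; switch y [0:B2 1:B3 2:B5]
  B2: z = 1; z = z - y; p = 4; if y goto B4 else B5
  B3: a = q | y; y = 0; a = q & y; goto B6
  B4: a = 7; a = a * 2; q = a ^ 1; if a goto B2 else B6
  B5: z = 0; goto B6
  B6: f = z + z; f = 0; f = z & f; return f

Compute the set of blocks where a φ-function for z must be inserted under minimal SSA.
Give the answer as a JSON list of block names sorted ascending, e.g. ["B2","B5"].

Answer: ["B2", "B5", "B6"]

Working:
idom tree: B1←B0 B2←B1 B3←B1 B4←B2 B5←B0 B6←B0
Join-block Dom:
  B2: preds {B1,B4}: {B0,B1} ∩ {B0,B1,B2,B4} = {B0,B1}; idom=B1
  B5: preds {B0,B1,B2}: {B0} ∩ {B0,B1} ∩ {B0,B1,B2} = {B0}; idom=B0
  B6: preds {B3,B4,B5}: {B0,B1,B3} ∩ {B0,B1,B2,B4} ∩ {B0,B5} = {B0}; idom=B0

Frontier:
  join B2 pred B1: · stop@B1
  join B2 pred B4: B4→B2 stop@B1
  join B5 pred B0: · stop@B0
  join B5 pred B1: B1 stop@B0
  join B5 pred B2: B2→B1 stop@B0
  join B6 pred B3: B3→B1 stop@B0
  join B6 pred B4: B4→B2→B1 stop@B0
  join B6 pred B5: B5 stop@B0
  DF(B0)=∅
  DF(B1)={B5,B6}
  DF(B2)={B2,B5,B6}
  DF(B3)={B6}
  DF(B4)={B2,B6}
  DF(B5)={B6}
  DF(B6)=∅

φ for z: defs {B0,B2,B5}
  DF⁺ = {B2,B5,B6}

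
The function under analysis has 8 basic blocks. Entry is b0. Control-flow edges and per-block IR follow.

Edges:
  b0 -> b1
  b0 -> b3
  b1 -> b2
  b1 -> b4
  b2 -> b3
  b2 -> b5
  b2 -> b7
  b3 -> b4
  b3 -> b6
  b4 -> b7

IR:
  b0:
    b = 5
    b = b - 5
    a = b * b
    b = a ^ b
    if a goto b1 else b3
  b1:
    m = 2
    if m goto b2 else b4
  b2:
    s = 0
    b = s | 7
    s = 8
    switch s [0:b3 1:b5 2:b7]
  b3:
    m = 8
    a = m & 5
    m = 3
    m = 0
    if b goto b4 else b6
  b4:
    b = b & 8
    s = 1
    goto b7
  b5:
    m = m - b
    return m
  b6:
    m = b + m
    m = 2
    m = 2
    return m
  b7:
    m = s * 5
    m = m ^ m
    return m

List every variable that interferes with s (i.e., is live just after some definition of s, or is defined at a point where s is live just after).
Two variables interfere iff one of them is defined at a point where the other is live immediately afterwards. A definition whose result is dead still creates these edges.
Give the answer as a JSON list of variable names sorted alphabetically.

Answer: ["b", "m"]

Analysis:
Per-block:
  b0: def={a,b} ue=∅
  b1: def={m} ue=∅
  b2: def={b,s} ue=∅
  b3: def={a,m} ue={b}
  b4: def={b,s} ue={b}
  b5: def={m} ue={b,m}
  b6: def={m} ue={b,m}
  b7: def={m} ue={s}

Backward fixpoint:
  b0: in=∅ out={b}
  b1: in={b} out={b,m}
  b2: in={m} out={b,m,s}
  b3: in={b} out={b,m}
  b4: in={b} out={s}
  b5: in={b,m} out=∅
  b6: in={b,m} out=∅
  b7: in={s} out=∅

Interfere edges:
  a: {b}
  b: {a,m,s}
  m: {b,s}
  s: {b,m}

N(s) = ["b", "m"]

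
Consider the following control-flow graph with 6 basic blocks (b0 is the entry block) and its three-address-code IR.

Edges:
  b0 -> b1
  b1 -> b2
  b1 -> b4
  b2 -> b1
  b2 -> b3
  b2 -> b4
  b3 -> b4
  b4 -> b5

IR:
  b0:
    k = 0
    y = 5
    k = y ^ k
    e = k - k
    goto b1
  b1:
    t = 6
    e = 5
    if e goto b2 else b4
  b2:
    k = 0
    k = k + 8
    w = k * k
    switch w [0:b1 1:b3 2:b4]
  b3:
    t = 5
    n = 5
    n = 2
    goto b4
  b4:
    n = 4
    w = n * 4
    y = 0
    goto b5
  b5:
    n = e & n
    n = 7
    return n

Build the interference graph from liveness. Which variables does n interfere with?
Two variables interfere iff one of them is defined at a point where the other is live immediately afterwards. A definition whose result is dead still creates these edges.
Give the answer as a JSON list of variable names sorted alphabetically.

Answer: ["e", "w", "y"]

Analysis:
def/use:
  b0: def={e,k,y} ue=∅
  b1: def={e,t} ue=∅
  b2: def={k,w} ue=∅
  b3: def={n,t} ue=∅
  b4: def={n,w,y} ue=∅
  b5: def={n} ue={e,n}

Liveness:
  live b0: ∅→∅
  live b1: ∅→{e}
  live b2: {e}→{e}
  live b3: {e}→{e}
  live b4: {e}→{e,n}
  live b5: {e,n}→∅

Interference:
  e: {k,n,t,w,y}
  k: {e,y}
  n: {e,w,y}
  t: {e}
  w: {e,n}
  y: {e,k,n}

N(n) = ["e", "w", "y"]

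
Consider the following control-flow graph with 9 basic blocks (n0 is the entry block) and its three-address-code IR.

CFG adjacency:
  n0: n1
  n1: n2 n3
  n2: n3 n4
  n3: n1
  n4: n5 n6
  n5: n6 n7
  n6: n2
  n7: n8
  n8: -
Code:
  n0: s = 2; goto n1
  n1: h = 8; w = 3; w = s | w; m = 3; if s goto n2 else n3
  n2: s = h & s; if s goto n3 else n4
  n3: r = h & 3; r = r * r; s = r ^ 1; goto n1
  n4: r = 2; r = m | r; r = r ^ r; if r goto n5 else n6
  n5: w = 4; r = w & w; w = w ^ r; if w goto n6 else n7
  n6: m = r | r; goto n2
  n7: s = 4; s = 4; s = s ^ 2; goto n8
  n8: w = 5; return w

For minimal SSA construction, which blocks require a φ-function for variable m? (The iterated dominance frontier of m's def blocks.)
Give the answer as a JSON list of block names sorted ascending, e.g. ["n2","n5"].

idom tree: n1←n0 n2←n1 n3←n1 n4←n2 n5←n4 n6←n4 n7←n5 n8←n7
Dom at joins:
  n1: preds {n0,n3}: {n0} ∩ {n0,n1,n3} = {n0}; idom=n0
  n2: preds {n1,n6}: {n0,n1} ∩ {n0,n1,n2,n4,n6} = {n0,n1}; idom=n1
  n3: preds {n1,n2}: {n0,n1} ∩ {n0,n1,n2} = {n0,n1}; idom=n1
  n6: preds {n4,n5}: {n0,n1,n2,n4} ∩ {n0,n1,n2,n4,n5} = {n0,n1,n2,n4}; idom=n4

DF walk-up:
  n1←n0: walk · to n0
  n1←n3: walk n3→n1 to n0
  n2←n1: walk · to n1
  n2←n6: walk n6→n4→n2 to n1
  n3←n1: walk · to n1
  n3←n2: walk n2 to n1
  n6←n4: walk · to n4
  n6←n5: walk n5 to n4
  DF(n0)=∅
  DF(n1)={n1}
  DF(n2)={n2,n3}
  DF(n3)={n1}
  DF(n4)={n2}
  DF(n5)={n6}
  DF(n6)={n2}
  DF(n7)=∅
  DF(n8)=∅

φ for m: defs {n1,n6}
  DF⁺ = {n1,n2,n3}

Answer: ["n1", "n2", "n3"]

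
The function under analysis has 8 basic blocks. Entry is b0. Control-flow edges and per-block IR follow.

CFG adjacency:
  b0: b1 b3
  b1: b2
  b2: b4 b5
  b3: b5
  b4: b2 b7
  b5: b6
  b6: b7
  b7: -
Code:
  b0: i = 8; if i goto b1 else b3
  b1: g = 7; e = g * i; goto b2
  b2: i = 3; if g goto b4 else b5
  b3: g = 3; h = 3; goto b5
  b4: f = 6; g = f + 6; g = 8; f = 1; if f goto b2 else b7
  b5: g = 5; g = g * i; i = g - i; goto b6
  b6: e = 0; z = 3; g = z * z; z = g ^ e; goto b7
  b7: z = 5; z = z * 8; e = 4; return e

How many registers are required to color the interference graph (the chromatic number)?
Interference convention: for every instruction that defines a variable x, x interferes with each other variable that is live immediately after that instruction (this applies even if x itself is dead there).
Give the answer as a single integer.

def/use:
  b0 def {i} use ∅
  b1 def {e,g} use {i}
  b2 def {i} use {g}
  b3 def {g,h} use ∅
  b4 def {f,g} use ∅
  b5 def {g,i} use {i}
  b6 def {e,g,z} use ∅
  b7 def {e,z} use ∅

Backward fixpoint:
  b0: in=∅ out={i}
  b1: in={i} out={g}
  b2: in={g} out={i}
  b3: in={i} out={i}
  b4: in=∅ out={g}
  b5: in={i} out=∅
  b6: in=∅ out=∅
  b7: in=∅ out=∅

Conflict graph:
  e↔{g,z}
  f↔{g}
  g↔{e,f,i}
  h↔{i}
  i↔{g,h}
  z↔{e}

Colouring:
  clique {e,g} ⇒ need ≥ 2
  2-colouring: c0={g,h,z}  c1={e,f,i}
  χ = 2

Answer: 2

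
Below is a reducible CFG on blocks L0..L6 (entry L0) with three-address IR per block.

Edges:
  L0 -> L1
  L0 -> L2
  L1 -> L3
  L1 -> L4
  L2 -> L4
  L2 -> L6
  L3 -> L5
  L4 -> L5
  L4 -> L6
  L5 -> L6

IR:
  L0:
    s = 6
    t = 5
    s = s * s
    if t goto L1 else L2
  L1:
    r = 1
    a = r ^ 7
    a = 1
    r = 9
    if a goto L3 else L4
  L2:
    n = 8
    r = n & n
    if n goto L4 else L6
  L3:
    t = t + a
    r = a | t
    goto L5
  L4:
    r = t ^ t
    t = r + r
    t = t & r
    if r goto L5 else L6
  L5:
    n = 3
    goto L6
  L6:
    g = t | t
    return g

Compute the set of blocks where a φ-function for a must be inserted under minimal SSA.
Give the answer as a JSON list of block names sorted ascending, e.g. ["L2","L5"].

Answer: ["L4", "L5", "L6"]

Derivation:
idom tree: L1←L0 L2←L0 L3←L1 L4←L0 L5←L0 L6←L0
Dom∩ at merges:
  L4: preds {L1,L2}: {L0,L1} ∩ {L0,L2} = {L0}; idom=L0
  L5: preds {L3,L4}: {L0,L1,L3} ∩ {L0,L4} = {L0}; idom=L0
  L6: preds {L2,L4,L5}: {L0,L2} ∩ {L0,L4} ∩ {L0,L5} = {L0}; idom=L0

DF walk-up:
  L4←L1: walk L1 to L0
  L4←L2: walk L2 to L0
  L5←L3: walk L3→L1 to L0
  L5←L4: walk L4 to L0
  L6←L2: walk L2 to L0
  L6←L4: walk L4 to L0
  L6←L5: walk L5 to L0
  L0 → ∅
  L1 → {L4,L5}
  L2 → {L4,L6}
  L3 → {L5}
  L4 → {L5,L6}
  L5 → {L6}
  L6 → ∅

φ for a: defs {L1}
  DF⁺ = {L4,L5,L6}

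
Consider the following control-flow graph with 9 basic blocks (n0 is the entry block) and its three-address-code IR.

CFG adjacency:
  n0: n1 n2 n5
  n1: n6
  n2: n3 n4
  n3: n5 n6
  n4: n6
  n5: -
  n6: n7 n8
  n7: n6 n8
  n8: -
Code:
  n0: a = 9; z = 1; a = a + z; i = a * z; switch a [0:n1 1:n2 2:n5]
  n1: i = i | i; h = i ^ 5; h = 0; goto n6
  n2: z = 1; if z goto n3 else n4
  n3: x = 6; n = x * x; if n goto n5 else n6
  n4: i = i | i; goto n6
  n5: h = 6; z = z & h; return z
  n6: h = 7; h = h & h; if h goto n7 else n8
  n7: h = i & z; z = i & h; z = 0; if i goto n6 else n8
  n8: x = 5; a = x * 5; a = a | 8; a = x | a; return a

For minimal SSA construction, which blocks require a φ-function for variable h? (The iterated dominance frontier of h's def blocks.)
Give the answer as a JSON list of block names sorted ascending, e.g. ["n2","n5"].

idom tree: n1←n0 n2←n0 n3←n2 n4←n2 n5←n0 n6←n0 n7←n6 n8←n6
Dom∩ at merges:
  n5: preds {n0,n3}: {n0} ∩ {n0,n2,n3} = {n0}; idom=n0
  n6: preds {n1,n3,n4,n7}: {n0,n1} ∩ {n0,n2,n3} ∩ {n0,n2,n4} ∩ {n0,n6,n7} = {n0}; idom=n0
  n8: preds {n6,n7}: {n0,n6} ∩ {n0,n6,n7} = {n0,n6}; idom=n6

DF walk-up:
  n5←n0: walk · to n0
  n5←n3: walk n3→n2 to n0
  n6←n1: walk n1 to n0
  n6←n3: walk n3→n2 to n0
  n6←n4: walk n4→n2 to n0
  n6←n7: walk n7→n6 to n0
  n8←n6: walk · to n6
  n8←n7: walk n7 to n6
  DF(n0)=∅
  DF(n1)={n6}
  DF(n2)={n5,n6}
  DF(n3)={n5,n6}
  DF(n4)={n6}
  DF(n5)=∅
  DF(n6)={n6}
  DF(n7)={n6,n8}
  DF(n8)=∅

φ for h: defs {n1,n5,n6,n7}
  DF⁺ = {n6,n8}

Answer: ["n6", "n8"]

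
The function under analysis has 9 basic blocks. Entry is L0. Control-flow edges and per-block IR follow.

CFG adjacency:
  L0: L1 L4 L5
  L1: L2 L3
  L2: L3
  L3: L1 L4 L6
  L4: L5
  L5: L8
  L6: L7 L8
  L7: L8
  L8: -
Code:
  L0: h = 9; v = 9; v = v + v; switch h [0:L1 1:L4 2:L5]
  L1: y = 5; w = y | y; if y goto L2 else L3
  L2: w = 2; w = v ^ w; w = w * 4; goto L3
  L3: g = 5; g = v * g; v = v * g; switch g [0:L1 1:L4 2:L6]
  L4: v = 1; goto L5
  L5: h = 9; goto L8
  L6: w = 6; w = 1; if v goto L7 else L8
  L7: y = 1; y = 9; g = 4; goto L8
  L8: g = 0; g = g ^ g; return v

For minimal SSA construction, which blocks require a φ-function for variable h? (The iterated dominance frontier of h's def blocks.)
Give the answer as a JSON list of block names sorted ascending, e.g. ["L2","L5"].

idom tree: L1←L0 L2←L1 L3←L1 L4←L0 L5←L0 L6←L3 L7←L6 L8←L0
Dom at joins:
  L1: preds {L0,L3}: {L0} ∩ {L0,L1,L3} = {L0}; idom=L0
  L3: preds {L1,L2}: {L0,L1} ∩ {L0,L1,L2} = {L0,L1}; idom=L1
  L4: preds {L0,L3}: {L0} ∩ {L0,L1,L3} = {L0}; idom=L0
  L5: preds {L0,L4}: {L0} ∩ {L0,L4} = {L0}; idom=L0
  L8: preds {L5,L6,L7}: {L0,L5} ∩ {L0,L1,L3,L6} ∩ {L0,L1,L3,L6,L7} = {L0}; idom=L0

DF walk-up:
  join L1 pred L0: · stop@L0
  join L1 pred L3: L3→L1 stop@L0
  join L3 pred L1: · stop@L1
  join L3 pred L2: L2 stop@L1
  join L4 pred L0: · stop@L0
  join L4 pred L3: L3→L1 stop@L0
  join L5 pred L0: · stop@L0
  join L5 pred L4: L4 stop@L0
  join L8 pred L5: L5 stop@L0
  join L8 pred L6: L6→L3→L1 stop@L0
  join L8 pred L7: L7→L6→L3→L1 stop@L0
  L0 → ∅
  L1 → {L1,L4,L8}
  L2 → {L3}
  L3 → {L1,L4,L8}
  L4 → {L5}
  L5 → {L8}
  L6 → {L8}
  L7 → {L8}
  L8 → ∅

φ for h: defs {L0,L5}
  DF⁺ = {L8}

Answer: ["L8"]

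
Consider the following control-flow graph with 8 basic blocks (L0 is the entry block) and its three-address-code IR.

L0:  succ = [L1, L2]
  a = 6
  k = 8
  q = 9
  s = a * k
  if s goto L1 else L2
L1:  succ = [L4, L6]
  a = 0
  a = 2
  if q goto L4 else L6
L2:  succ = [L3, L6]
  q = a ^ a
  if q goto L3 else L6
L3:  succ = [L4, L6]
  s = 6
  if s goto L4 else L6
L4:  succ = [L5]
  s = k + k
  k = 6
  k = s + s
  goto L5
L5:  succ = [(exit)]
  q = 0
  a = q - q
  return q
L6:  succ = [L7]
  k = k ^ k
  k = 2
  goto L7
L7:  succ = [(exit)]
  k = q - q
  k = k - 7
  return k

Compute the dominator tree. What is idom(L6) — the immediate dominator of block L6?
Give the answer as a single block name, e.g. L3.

idom tree: L1←L0 L2←L0 L3←L2 L4←L0 L5←L4 L6←L0 L7←L6
Dom at joins:
  L4: preds {L1,L3}: {L0,L1} ∩ {L0,L2,L3} = {L0}; idom=L0
  L6: preds {L1,L2,L3}: {L0,L1} ∩ {L0,L2} ∩ {L0,L2,L3} = {L0}; idom=L0

idom(L6) = L0

Answer: L0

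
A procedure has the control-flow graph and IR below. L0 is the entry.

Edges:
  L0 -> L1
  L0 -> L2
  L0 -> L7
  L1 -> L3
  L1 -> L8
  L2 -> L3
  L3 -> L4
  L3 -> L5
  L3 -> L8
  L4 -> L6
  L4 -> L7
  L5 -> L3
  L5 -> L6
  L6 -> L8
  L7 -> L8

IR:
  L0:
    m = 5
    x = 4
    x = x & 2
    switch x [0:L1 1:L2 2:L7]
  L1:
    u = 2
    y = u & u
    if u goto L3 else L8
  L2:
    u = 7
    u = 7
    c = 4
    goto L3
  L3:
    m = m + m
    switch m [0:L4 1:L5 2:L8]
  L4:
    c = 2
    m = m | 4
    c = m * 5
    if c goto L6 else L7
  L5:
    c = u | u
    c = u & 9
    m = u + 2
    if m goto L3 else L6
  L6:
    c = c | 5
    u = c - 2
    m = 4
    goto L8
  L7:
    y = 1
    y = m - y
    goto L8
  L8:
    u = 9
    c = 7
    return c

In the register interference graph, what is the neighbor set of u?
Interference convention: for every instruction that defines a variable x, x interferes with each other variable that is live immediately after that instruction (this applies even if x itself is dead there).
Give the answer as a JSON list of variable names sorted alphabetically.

Block summaries:
  L0 def {m,x} use ∅
  L1 def {u,y} use ∅
  L2 def {c,u} use ∅
  L3 def {m} use {m}
  L4 def {c,m} use {m}
  L5 def {c,m} use {u}
  L6 def {c,m,u} use {c}
  L7 def {y} use {m}
  L8 def {c,u} use ∅

Backward fixpoint:
  L0: in=∅ out={m}
  L1: in={m} out={m,u}
  L2: in={m} out={m,u}
  L3: in={m,u} out={m,u}
  L4: in={m} out={c,m}
  L5: in={u} out={c,m,u}
  L6: in={c} out=∅
  L7: in={m} out=∅
  L8: in=∅ out=∅

Conflict graph:
  c — {m,u}
  m — {c,u,x,y}
  u — {c,m,y}
  x — {m}
  y — {m,u}

N(u) = ["c", "m", "y"]

Answer: ["c", "m", "y"]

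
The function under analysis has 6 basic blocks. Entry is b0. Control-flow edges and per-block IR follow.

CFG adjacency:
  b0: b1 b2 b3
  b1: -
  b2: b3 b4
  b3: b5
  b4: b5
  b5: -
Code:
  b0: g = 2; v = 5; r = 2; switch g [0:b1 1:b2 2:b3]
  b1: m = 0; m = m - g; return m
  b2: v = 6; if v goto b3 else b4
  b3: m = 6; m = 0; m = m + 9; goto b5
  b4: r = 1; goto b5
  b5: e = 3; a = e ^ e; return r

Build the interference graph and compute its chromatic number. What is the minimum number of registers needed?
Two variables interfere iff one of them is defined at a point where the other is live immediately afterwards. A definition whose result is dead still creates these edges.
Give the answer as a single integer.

Per-block:
  b0: {g,r,v} / ∅
  b1: {m} / {g}
  b2: {v} / ∅
  b3: {m} / ∅
  b4: {r} / ∅
  b5: {a,e} / {r}

Backward fixpoint:
  b0: in=∅ out={g,r}
  b1: in={g} out=∅
  b2: in={r} out={r}
  b3: in={r} out={r}
  b4: in=∅ out={r}
  b5: in={r} out=∅

Interfere edges:
  a: {r}
  e: {r}
  g: {m,r,v}
  m: {g,r}
  r: {a,e,g,m,v}
  v: {g,r}

Chromatic number:
  {g,m,r} pairwise interfere (3-clique) ⇒ χ ≥ 3
  3-colouring: c0={r}  c1={a,e,g}  c2={m,v}
  χ = 3

Answer: 3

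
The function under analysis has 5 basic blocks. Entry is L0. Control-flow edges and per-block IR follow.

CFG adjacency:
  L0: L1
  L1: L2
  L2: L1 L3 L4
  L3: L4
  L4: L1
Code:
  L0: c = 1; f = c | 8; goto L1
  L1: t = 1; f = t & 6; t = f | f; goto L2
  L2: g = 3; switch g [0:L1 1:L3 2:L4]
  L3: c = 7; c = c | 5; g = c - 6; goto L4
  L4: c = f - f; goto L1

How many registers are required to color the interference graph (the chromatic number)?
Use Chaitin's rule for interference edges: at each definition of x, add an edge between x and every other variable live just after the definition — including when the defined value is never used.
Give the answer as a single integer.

Answer: 2

Derivation:
Block summaries:
  L0: {c,f} / ∅
  L1: {f,t} / ∅
  L2: {g} / ∅
  L3: {c,g} / ∅
  L4: {c} / {f}

Backward fixpoint:
  live L0: ∅→∅
  live L1: ∅→{f}
  live L2: {f}→{f}
  live L3: {f}→{f}
  live L4: {f}→∅

Interference:
  c: {f}
  f: {c,g,t}
  g: {f}
  t: {f}

Chromatic number:
  lower bound: {c,f} mutually conflict ⇒ χ ≥ 2
  assign c→c1 f→c0 g→c1 t→c1 — no edge inside a register ⇒ χ ≤ 2
  χ = 2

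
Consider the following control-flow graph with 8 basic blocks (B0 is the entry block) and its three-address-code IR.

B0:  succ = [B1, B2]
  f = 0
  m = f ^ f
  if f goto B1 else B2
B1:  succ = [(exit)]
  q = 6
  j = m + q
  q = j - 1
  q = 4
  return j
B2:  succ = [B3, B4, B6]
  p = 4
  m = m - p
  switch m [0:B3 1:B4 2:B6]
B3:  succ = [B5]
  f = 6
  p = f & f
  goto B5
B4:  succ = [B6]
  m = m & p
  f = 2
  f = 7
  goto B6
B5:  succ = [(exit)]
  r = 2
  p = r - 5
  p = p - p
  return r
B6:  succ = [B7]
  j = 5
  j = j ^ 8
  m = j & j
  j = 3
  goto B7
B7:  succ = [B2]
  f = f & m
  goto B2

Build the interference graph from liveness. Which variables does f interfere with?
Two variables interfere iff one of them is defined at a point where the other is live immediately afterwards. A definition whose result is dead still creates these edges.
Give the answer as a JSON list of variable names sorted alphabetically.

Answer: ["j", "m", "p"]

Analysis:
Per-block:
  B0: def={f,m} ue=∅
  B1: def={j,q} ue={m}
  B2: def={m,p} ue={m}
  B3: def={f,p} ue=∅
  B4: def={f,m} ue={m,p}
  B5: def={p,r} ue=∅
  B6: def={j,m} ue=∅
  B7: def={f} ue={f,m}

Liveness:
  live B0: ∅→{f,m}
  live B1: {m}→∅
  live B2: {f,m}→{f,m,p}
  live B3: ∅→∅
  live B4: {m,p}→{f}
  live B5: ∅→∅
  live B6: {f}→{f,m}
  live B7: {f,m}→{f,m}

Interference:
  f — {j,m,p}
  j — {f,m,q}
  m — {f,j,p,q}
  p — {f,m,r}
  q — {j,m}
  r — {p}

N(f) = ["j", "m", "p"]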